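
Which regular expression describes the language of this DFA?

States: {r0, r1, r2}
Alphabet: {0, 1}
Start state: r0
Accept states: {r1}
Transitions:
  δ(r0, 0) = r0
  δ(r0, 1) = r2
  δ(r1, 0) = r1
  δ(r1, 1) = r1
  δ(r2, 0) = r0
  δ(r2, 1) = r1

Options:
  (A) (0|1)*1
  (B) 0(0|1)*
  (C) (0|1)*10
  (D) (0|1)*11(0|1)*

Check each option against the DFA on short strings; one disagreement eliminates an option:
  (A) (0|1)*1: on '1' the DFA goes r0 → r2 and rejects (r2 ∉ Accept), but the regex matches it → eliminate
  (B) 0(0|1)*: on '0' the DFA goes r0 → r0 and rejects (r0 ∉ Accept), but the regex matches it → eliminate
  (C) (0|1)*10: on '10' the DFA goes r0 → r2 → r0 and rejects (r0 ∉ Accept), but the regex matches it → eliminate
  (D) (0|1)*11(0|1)*: agrees with the DFA on every string of length ≤ 6
Only (D) is consistent with the DFA.
(D) (0|1)*11(0|1)*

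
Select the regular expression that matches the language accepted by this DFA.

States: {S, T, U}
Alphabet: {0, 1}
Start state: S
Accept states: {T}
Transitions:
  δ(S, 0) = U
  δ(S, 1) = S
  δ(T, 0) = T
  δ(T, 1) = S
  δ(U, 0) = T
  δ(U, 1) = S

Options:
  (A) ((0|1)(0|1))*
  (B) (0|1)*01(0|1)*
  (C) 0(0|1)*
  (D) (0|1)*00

Check each option against the DFA on short strings; one disagreement eliminates an option:
  (A) ((0|1)(0|1))*: on ε the DFA stays in S and rejects (S ∉ Accept), but the regex matches it → eliminate
  (B) (0|1)*01(0|1)*: on '00' the DFA goes S → U → T and accepts (T ∈ Accept), but the regex does not match it → eliminate
  (C) 0(0|1)*: on '0' the DFA goes S → U and rejects (U ∉ Accept), but the regex matches it → eliminate
  (D) (0|1)*00: agrees with the DFA on every string of length ≤ 6
Only (D) is consistent with the DFA.
(D) (0|1)*00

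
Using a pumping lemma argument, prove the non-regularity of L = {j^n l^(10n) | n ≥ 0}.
Assume L is regular with pumping length p. Idea: pumping the j-block breaks the 1:10 ratio.
Choose s = j^p l^(10p) (length 11p ≥ p). By the pumping lemma, s = xyz with |xy| ≤ p, |y| > 0, so y = j^k with k ≥ 1. Then xy²z = j^(p+k) l^(10p). For this to be in L we would need 10p = 10(p+k), i.e. 10k = 0, contradicting k ≥ 1. So xy²z ∉ L.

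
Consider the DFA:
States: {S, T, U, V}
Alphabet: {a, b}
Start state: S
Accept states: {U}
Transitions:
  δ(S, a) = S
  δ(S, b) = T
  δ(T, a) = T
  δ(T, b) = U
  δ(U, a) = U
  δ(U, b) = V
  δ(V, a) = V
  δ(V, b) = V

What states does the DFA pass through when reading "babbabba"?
read 'b': S → T
  read 'a': T → T
  read 'b': T → U
  read 'b': U → V
  read 'a': V → V
  read 'b': V → V
  read 'b': V → V
  read 'a': V → V
S -> T -> T -> U -> V -> V -> V -> V -> V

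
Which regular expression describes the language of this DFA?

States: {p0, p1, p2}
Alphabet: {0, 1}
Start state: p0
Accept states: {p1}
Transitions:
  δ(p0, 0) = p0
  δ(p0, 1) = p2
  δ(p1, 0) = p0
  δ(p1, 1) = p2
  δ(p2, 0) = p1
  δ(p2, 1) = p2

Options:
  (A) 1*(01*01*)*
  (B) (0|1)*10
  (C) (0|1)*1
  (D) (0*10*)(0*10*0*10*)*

Check each option against the DFA on short strings; one disagreement eliminates an option:
  (A) 1*(01*01*)*: on ε the DFA stays in p0 and rejects (p0 ∉ Accept), but the regex matches it → eliminate
  (B) (0|1)*10: agrees with the DFA on every string of length ≤ 6
  (C) (0|1)*1: on '1' the DFA goes p0 → p2 and rejects (p2 ∉ Accept), but the regex matches it → eliminate
  (D) (0*10*)(0*10*0*10*)*: on '1' the DFA goes p0 → p2 and rejects (p2 ∉ Accept), but the regex matches it → eliminate
Only (B) is consistent with the DFA.
(B) (0|1)*10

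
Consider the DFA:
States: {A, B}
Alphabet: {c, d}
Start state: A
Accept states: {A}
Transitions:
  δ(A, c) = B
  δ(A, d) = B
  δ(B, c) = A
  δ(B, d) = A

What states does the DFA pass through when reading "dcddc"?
read 'd': A → B
  read 'c': B → A
  read 'd': A → B
  read 'd': B → A
  read 'c': A → B
A -> B -> A -> B -> A -> B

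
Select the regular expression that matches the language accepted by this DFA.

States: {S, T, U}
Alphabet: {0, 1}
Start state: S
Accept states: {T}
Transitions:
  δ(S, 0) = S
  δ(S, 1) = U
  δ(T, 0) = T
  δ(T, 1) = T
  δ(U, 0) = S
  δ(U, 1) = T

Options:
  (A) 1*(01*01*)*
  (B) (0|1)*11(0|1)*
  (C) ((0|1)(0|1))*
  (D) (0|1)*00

Check each option against the DFA on short strings; one disagreement eliminates an option:
  (A) 1*(01*01*)*: on ε the DFA stays in S and rejects (S ∉ Accept), but the regex matches it → eliminate
  (B) (0|1)*11(0|1)*: agrees with the DFA on every string of length ≤ 6
  (C) ((0|1)(0|1))*: on ε the DFA stays in S and rejects (S ∉ Accept), but the regex matches it → eliminate
  (D) (0|1)*00: on '00' the DFA goes S → S → S and rejects (S ∉ Accept), but the regex matches it → eliminate
Only (B) is consistent with the DFA.
(B) (0|1)*11(0|1)*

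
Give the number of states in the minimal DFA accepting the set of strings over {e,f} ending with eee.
By Myhill–Nerode, count the distinguishable equivalence classes: 4 classes — one per longest suffix of the input that is a prefix of 'eee' (lengths 0 through 3); only the length-3 class is accepting.
4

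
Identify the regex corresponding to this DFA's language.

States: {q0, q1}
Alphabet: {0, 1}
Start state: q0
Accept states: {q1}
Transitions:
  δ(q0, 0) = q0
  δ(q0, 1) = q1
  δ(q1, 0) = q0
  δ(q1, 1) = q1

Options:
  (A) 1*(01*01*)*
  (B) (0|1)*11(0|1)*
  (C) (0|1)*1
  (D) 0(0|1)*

Check each option against the DFA on short strings; one disagreement eliminates an option:
  (A) 1*(01*01*)*: on ε the DFA stays in q0 and rejects (q0 ∉ Accept), but the regex matches it → eliminate
  (B) (0|1)*11(0|1)*: on '1' the DFA goes q0 → q1 and accepts (q1 ∈ Accept), but the regex does not match it → eliminate
  (C) (0|1)*1: agrees with the DFA on every string of length ≤ 6
  (D) 0(0|1)*: on '0' the DFA goes q0 → q0 and rejects (q0 ∉ Accept), but the regex matches it → eliminate
Only (C) is consistent with the DFA.
(C) (0|1)*1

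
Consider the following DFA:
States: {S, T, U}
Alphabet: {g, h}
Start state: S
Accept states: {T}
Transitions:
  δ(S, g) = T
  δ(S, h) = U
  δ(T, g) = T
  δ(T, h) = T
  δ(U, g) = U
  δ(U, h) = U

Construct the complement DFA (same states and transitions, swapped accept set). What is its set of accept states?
Complement accept states = All states \ Original accept states
= {S, T, U} \ {T}
{S, U}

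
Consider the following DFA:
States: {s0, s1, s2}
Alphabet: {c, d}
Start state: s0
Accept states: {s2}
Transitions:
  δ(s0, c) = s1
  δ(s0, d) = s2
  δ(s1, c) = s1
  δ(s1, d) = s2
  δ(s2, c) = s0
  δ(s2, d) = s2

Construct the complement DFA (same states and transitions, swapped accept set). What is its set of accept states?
Complement accept states = All states \ Original accept states
= {s0, s1, s2} \ {s2}
{s0, s1}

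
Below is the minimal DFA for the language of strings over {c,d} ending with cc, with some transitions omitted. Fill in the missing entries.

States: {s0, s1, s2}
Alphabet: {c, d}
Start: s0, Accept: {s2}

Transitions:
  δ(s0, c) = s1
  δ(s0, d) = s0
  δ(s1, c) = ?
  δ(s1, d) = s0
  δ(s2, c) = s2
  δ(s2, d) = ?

From the language and accept set, identify what each state tracks — s0: last symbol not c; s1: one trailing c; s2: two trailing c's.
Each missing δ(q, a) is the state matching the new tracked value after reading a.
δ(s1, c) = s2; δ(s2, d) = s0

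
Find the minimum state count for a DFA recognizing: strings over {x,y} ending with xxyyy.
By Myhill–Nerode, count the distinguishable equivalence classes: 6 classes — one per longest suffix of the input that is a prefix of 'xxyyy' (lengths 0 through 5); only the length-5 class is accepting.
6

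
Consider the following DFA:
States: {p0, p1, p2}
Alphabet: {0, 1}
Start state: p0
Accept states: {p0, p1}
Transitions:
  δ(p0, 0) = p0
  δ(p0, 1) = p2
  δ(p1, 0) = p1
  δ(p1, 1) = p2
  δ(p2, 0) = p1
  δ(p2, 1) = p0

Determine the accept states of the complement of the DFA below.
Complement accept states = All states \ Original accept states
= {p0, p1, p2} \ {p0, p1}
{p2}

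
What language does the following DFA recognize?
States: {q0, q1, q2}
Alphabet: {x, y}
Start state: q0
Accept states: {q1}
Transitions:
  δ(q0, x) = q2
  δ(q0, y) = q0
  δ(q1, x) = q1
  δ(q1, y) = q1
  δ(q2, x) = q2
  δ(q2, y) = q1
Testing a few strings:
  'yxx' → reject
  'x' → reject
  'xyyx' → accept
  'y' → reject
State roles: q0=no x seen yet; q1=substring xy seen; q2=seen a x, waiting for y
All strings over {x,y} containing the substring xy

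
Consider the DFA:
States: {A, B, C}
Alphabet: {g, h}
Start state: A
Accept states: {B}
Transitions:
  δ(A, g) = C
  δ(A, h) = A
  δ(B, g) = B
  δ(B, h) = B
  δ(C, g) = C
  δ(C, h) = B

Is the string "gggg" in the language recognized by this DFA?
Processing string "gggg":
  A --g--> C
  C --g--> C
  C --g--> C
  C --g--> C
Final state: C
Accept states: {B}
No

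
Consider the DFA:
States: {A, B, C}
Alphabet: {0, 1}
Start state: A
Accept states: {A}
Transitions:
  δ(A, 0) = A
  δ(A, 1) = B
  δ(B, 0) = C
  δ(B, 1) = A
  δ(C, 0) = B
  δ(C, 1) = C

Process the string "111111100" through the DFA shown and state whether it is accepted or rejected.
Processing string "111111100":
  A --1--> B
  B --1--> A
  A --1--> B
  B --1--> A
  A --1--> B
  B --1--> A
  A --1--> B
  B --0--> C
  C --0--> B
Final state: B
Accept states: {A}
No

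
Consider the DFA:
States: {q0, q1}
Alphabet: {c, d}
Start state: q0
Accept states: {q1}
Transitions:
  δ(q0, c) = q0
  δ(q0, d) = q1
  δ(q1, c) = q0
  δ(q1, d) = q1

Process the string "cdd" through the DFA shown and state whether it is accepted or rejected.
Processing string "cdd":
  q0 --c--> q0
  q0 --d--> q1
  q1 --d--> q1
Final state: q1
Accept states: {q1}
Yes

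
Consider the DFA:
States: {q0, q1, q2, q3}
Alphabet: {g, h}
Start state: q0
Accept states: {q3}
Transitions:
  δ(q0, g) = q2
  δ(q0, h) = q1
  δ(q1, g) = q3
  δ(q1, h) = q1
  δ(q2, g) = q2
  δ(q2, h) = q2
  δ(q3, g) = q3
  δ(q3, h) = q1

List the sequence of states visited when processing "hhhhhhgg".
read 'h': q0 → q1
  read 'h': q1 → q1
  read 'h': q1 → q1
  read 'h': q1 → q1
  read 'h': q1 → q1
  read 'h': q1 → q1
  read 'g': q1 → q3
  read 'g': q3 → q3
q0 -> q1 -> q1 -> q1 -> q1 -> q1 -> q1 -> q3 -> q3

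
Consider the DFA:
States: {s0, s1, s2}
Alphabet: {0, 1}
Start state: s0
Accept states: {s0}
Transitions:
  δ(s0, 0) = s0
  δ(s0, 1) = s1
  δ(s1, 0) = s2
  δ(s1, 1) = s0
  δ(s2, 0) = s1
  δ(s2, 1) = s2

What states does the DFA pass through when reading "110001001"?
read '1': s0 → s1
  read '1': s1 → s0
  read '0': s0 → s0
  read '0': s0 → s0
  read '0': s0 → s0
  read '1': s0 → s1
  read '0': s1 → s2
  read '0': s2 → s1
  read '1': s1 → s0
s0 -> s1 -> s0 -> s0 -> s0 -> s0 -> s1 -> s2 -> s1 -> s0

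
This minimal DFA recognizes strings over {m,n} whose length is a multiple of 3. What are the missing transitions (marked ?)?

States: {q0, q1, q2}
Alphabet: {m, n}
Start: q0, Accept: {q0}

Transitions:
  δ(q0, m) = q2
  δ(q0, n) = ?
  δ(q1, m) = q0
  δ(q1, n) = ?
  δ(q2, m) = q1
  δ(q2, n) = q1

From the language and accept set, identify what each state tracks — q0: length ≡ 0 (mod 3); q1: length ≡ 2 (mod 3); q2: length ≡ 1 (mod 3).
Each missing δ(q, a) is the state matching the new tracked value after reading a.
δ(q0, n) = q2; δ(q1, n) = q0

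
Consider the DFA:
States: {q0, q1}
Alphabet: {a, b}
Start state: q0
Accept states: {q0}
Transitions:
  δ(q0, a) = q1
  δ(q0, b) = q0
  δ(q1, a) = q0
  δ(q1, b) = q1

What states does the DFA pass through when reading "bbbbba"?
read 'b': q0 → q0
  read 'b': q0 → q0
  read 'b': q0 → q0
  read 'b': q0 → q0
  read 'b': q0 → q0
  read 'a': q0 → q1
q0 -> q0 -> q0 -> q0 -> q0 -> q0 -> q1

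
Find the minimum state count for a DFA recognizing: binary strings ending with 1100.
By Myhill–Nerode, count the distinguishable equivalence classes: 5 classes — one per longest suffix of the input that is a prefix of '1100' (lengths 0 through 4); only the length-4 class is accepting.
5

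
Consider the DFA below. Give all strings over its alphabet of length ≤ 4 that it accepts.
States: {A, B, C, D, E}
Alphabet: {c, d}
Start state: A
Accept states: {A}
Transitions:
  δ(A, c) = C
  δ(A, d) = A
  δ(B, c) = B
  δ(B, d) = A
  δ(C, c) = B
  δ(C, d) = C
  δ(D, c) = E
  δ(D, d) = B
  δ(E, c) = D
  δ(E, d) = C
ε, d, dd, ccd, ddd, cccd, ccdd, cdcd, dccd, dddd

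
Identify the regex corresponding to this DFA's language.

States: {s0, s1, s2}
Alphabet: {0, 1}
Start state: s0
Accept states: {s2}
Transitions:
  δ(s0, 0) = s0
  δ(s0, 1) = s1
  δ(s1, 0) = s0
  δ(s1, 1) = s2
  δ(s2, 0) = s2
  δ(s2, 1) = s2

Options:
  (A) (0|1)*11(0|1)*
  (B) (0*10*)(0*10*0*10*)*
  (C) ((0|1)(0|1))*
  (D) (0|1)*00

Check each option against the DFA on short strings; one disagreement eliminates an option:
  (A) (0|1)*11(0|1)*: agrees with the DFA on every string of length ≤ 6
  (B) (0*10*)(0*10*0*10*)*: on '1' the DFA goes s0 → s1 and rejects (s1 ∉ Accept), but the regex matches it → eliminate
  (C) ((0|1)(0|1))*: on ε the DFA stays in s0 and rejects (s0 ∉ Accept), but the regex matches it → eliminate
  (D) (0|1)*00: on '00' the DFA goes s0 → s0 → s0 and rejects (s0 ∉ Accept), but the regex matches it → eliminate
Only (A) is consistent with the DFA.
(A) (0|1)*11(0|1)*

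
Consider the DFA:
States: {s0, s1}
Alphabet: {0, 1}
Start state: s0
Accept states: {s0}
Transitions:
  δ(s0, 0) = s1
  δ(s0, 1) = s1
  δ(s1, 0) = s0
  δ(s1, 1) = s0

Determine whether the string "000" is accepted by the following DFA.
Processing string "000":
  s0 --0--> s1
  s1 --0--> s0
  s0 --0--> s1
Final state: s1
Accept states: {s0}
No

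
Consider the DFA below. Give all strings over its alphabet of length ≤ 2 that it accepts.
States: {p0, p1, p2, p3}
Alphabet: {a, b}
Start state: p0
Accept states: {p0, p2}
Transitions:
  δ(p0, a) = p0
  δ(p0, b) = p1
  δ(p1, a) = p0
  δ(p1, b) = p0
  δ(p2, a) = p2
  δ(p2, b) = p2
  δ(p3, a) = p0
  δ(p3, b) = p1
ε, a, aa, ba, bb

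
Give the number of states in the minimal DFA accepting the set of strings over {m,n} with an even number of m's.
By Myhill–Nerode, count the distinguishable equivalence classes: two classes — parity of the count of m's.
2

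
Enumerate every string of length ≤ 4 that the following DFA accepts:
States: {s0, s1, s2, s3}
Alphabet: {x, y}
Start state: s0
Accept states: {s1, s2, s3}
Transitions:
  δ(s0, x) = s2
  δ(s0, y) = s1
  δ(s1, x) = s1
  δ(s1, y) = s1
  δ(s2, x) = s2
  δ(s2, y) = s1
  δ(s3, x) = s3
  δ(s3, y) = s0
x, y, xx, xy, yx, yy, xxx, xxy, xyx, xyy, yxx, yxy, yyx, yyy, xxxx, xxxy, xxyx, xxyy, xyxx, xyxy, xyyx, xyyy, yxxx, yxxy, yxyx, yxyy, yyxx, yyxy, yyyx, yyyy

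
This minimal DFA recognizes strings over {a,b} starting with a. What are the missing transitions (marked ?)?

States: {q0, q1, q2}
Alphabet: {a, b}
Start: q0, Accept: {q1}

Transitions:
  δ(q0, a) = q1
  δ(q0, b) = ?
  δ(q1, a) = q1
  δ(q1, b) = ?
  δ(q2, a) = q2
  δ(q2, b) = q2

From the language and accept set, identify what each state tracks — q0: no input read; q1: started with a; q2: started with b (dead).
Each missing δ(q, a) is the state matching the new tracked value after reading a.
δ(q0, b) = q2; δ(q1, b) = q1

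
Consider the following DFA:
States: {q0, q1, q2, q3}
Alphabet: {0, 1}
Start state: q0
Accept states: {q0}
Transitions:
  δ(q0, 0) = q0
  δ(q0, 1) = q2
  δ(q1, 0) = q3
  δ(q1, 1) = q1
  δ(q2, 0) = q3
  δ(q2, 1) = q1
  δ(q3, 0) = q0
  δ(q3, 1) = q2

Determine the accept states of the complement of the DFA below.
Complement accept states = All states \ Original accept states
= {q0, q1, q2, q3} \ {q0}
{q1, q2, q3}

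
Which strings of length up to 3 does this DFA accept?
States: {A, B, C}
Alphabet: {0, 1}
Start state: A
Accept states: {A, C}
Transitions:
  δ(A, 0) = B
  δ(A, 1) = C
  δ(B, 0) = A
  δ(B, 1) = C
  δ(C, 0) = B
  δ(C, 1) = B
ε, 1, 00, 01, 001, 100, 101, 110, 111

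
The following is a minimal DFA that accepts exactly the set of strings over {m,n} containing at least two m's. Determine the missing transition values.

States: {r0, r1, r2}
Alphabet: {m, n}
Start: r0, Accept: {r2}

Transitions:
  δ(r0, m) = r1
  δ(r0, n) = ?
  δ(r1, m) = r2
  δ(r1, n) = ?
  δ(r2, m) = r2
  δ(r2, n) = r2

From the language and accept set, identify what each state tracks — r0: zero m's seen; r1: one m seen; r2: ≥ two m's seen.
Each missing δ(q, a) is the state matching the new tracked value after reading a.
δ(r0, n) = r0; δ(r1, n) = r1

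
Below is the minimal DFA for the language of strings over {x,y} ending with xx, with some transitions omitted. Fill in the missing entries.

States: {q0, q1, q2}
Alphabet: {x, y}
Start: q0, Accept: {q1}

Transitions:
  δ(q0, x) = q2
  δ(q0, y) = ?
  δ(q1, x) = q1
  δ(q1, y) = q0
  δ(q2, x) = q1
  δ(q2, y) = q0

From the language and accept set, identify what each state tracks — q0: last symbol not x; q1: two trailing x's; q2: one trailing x.
Each missing δ(q, a) is the state matching the new tracked value after reading a.
δ(q0, y) = q0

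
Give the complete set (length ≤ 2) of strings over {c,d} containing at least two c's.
cc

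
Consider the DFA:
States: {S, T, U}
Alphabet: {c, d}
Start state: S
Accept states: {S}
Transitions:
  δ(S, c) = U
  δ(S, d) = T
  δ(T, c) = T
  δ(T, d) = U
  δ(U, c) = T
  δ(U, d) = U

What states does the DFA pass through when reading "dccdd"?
read 'd': S → T
  read 'c': T → T
  read 'c': T → T
  read 'd': T → U
  read 'd': U → U
S -> T -> T -> T -> U -> U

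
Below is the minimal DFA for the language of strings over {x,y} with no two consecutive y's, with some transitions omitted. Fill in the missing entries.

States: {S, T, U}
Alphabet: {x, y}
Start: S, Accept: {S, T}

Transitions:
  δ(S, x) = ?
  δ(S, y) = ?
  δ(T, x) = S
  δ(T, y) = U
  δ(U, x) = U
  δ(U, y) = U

From the language and accept set, identify what each state tracks — S: last symbol not y (ok); T: last symbol y (ok); U: saw yy (dead).
Each missing δ(q, a) is the state matching the new tracked value after reading a.
δ(S, x) = S; δ(S, y) = T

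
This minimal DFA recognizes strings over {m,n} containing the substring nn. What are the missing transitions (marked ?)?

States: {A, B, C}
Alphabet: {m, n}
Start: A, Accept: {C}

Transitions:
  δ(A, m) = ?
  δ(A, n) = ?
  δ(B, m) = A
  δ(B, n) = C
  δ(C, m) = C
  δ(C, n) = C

From the language and accept set, identify what each state tracks — A: no progress toward nn; B: one trailing n; C: substring nn seen.
Each missing δ(q, a) is the state matching the new tracked value after reading a.
δ(A, m) = A; δ(A, n) = B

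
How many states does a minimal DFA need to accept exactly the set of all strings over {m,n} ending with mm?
By Myhill–Nerode, count the distinguishable equivalence classes: 3 classes — one per longest suffix of the input that is a prefix of 'mm' (lengths 0 through 2); only the length-2 class is accepting.
3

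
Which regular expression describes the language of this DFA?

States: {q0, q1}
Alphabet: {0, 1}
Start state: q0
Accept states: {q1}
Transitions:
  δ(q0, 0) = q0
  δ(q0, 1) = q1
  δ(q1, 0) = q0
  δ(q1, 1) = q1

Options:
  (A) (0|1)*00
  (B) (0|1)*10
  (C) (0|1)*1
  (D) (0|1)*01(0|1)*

Check each option against the DFA on short strings; one disagreement eliminates an option:
  (A) (0|1)*00: on '1' the DFA goes q0 → q1 and accepts (q1 ∈ Accept), but the regex does not match it → eliminate
  (B) (0|1)*10: on '1' the DFA goes q0 → q1 and accepts (q1 ∈ Accept), but the regex does not match it → eliminate
  (C) (0|1)*1: agrees with the DFA on every string of length ≤ 6
  (D) (0|1)*01(0|1)*: on '1' the DFA goes q0 → q1 and accepts (q1 ∈ Accept), but the regex does not match it → eliminate
Only (C) is consistent with the DFA.
(C) (0|1)*1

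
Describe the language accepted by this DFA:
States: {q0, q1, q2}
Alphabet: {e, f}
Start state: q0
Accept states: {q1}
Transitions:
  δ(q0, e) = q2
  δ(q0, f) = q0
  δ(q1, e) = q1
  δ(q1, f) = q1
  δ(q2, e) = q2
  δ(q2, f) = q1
Testing a few strings:
  'f' → reject
  'eef' → accept
  'ee' → reject
  'fe' → reject
State roles: q0=no e seen yet; q1=substring ef seen; q2=seen a e, waiting for f
All strings over {e,f} containing the substring ef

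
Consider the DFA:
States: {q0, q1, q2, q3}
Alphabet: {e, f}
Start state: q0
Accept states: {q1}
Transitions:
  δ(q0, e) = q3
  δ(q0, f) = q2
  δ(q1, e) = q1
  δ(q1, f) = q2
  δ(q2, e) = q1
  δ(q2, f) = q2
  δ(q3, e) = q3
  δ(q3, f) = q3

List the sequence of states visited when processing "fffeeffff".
read 'f': q0 → q2
  read 'f': q2 → q2
  read 'f': q2 → q2
  read 'e': q2 → q1
  read 'e': q1 → q1
  read 'f': q1 → q2
  read 'f': q2 → q2
  read 'f': q2 → q2
  read 'f': q2 → q2
q0 -> q2 -> q2 -> q2 -> q1 -> q1 -> q2 -> q2 -> q2 -> q2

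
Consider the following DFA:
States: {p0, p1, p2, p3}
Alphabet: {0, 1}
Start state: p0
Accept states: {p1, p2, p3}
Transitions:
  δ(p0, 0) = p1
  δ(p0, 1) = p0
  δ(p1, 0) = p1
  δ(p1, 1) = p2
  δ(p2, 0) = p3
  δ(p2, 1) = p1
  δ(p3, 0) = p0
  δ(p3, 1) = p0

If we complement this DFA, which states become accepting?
Complement accept states = All states \ Original accept states
= {p0, p1, p2, p3} \ {p1, p2, p3}
{p0}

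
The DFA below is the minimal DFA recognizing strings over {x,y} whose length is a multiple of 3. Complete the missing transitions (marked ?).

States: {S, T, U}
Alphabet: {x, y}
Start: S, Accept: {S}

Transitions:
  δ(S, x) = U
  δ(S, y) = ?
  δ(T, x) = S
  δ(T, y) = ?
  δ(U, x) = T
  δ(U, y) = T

From the language and accept set, identify what each state tracks — S: length ≡ 0 (mod 3); T: length ≡ 2 (mod 3); U: length ≡ 1 (mod 3).
Each missing δ(q, a) is the state matching the new tracked value after reading a.
δ(S, y) = U; δ(T, y) = S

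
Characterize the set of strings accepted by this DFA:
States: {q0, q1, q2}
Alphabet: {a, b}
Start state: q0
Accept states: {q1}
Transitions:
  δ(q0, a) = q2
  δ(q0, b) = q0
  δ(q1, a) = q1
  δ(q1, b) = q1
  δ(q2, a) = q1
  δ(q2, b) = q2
Testing a few strings:
  'aaba' → accept
  'a' → reject
  'aa' → accept
  'b' → reject
State roles: q0=zero a's seen; q1=≥ two a's seen; q2=one a seen
All strings over {a,b} containing at least two a's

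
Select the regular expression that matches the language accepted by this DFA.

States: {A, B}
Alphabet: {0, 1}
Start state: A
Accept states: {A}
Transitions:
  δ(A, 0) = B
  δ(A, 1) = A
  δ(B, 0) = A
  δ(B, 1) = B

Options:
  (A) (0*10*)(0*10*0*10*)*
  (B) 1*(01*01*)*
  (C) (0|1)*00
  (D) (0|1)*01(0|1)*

Check each option against the DFA on short strings; one disagreement eliminates an option:
  (A) (0*10*)(0*10*0*10*)*: on ε the DFA stays in A and accepts (A ∈ Accept), but the regex does not match it → eliminate
  (B) 1*(01*01*)*: agrees with the DFA on every string of length ≤ 6
  (C) (0|1)*00: on ε the DFA stays in A and accepts (A ∈ Accept), but the regex does not match it → eliminate
  (D) (0|1)*01(0|1)*: on ε the DFA stays in A and accepts (A ∈ Accept), but the regex does not match it → eliminate
Only (B) is consistent with the DFA.
(B) 1*(01*01*)*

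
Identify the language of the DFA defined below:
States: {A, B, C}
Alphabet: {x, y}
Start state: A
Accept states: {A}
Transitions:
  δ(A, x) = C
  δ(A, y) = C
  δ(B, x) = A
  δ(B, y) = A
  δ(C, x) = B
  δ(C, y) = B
Testing a few strings:
  'xyyy' → reject
  'yxyx' → reject
  'xy' → reject
  'xxxy' → reject
State roles: A=length ≡ 0 (mod 3); B=length ≡ 2 (mod 3); C=length ≡ 1 (mod 3)
All strings over {x,y} whose length is a multiple of 3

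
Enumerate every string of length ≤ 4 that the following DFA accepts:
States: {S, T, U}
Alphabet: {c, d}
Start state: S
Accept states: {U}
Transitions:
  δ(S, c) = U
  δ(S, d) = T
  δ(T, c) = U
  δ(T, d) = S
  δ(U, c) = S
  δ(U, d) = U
c, cd, dc, ccc, cdd, dcd, ddc, cccd, ccdc, cdcc, cddd, dccc, dcdd, ddcd, dddc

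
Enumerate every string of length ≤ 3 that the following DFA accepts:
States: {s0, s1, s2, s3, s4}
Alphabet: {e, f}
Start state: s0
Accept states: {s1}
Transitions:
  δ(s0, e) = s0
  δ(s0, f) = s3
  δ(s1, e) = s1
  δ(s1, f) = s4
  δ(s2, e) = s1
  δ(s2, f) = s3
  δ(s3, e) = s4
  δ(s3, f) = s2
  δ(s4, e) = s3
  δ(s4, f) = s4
ffe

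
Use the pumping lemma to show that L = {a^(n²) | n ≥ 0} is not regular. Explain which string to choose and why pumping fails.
Assume L is regular with pumping length p. Idea: pumping adds a fixed amount, but gaps between consecutive squares grow.
Choose s = a^(p²) (length p² ≥ p). By the pumping lemma, s = xyz with |xy| ≤ p, |y| > 0, so |y| = k with 1 ≤ k ≤ p. Then |xy²z| = p²+k. Since p² < p²+k ≤ p²+p < (p+1)², the length p²+k lies strictly between consecutive squares, so it is not a perfect square and xy²z ∉ L.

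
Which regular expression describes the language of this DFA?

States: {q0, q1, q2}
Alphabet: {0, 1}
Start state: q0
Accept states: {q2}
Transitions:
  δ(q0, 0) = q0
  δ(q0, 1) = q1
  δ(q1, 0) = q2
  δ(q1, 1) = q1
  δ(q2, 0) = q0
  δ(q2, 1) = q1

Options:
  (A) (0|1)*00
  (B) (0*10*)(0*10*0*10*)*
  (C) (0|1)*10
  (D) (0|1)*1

Check each option against the DFA on short strings; one disagreement eliminates an option:
  (A) (0|1)*00: on '00' the DFA goes q0 → q0 → q0 and rejects (q0 ∉ Accept), but the regex matches it → eliminate
  (B) (0*10*)(0*10*0*10*)*: on '1' the DFA goes q0 → q1 and rejects (q1 ∉ Accept), but the regex matches it → eliminate
  (C) (0|1)*10: agrees with the DFA on every string of length ≤ 6
  (D) (0|1)*1: on '1' the DFA goes q0 → q1 and rejects (q1 ∉ Accept), but the regex matches it → eliminate
Only (C) is consistent with the DFA.
(C) (0|1)*10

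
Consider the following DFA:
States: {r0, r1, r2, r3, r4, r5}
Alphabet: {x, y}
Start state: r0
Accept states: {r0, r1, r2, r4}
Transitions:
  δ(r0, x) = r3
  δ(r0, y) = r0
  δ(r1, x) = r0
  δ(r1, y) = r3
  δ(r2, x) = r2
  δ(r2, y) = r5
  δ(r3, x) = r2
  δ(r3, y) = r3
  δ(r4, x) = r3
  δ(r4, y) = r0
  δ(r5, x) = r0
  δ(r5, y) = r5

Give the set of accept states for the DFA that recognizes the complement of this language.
Complement accept states = All states \ Original accept states
= {r0, r1, r2, r3, r4, r5} \ {r0, r1, r2, r4}
{r3, r5}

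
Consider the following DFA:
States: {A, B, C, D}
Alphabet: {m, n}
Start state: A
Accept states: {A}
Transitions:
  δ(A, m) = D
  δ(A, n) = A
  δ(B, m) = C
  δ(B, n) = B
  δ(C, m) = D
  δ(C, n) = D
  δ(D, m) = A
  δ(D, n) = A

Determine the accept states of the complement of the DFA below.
Complement accept states = All states \ Original accept states
= {A, B, C, D} \ {A}
{B, C, D}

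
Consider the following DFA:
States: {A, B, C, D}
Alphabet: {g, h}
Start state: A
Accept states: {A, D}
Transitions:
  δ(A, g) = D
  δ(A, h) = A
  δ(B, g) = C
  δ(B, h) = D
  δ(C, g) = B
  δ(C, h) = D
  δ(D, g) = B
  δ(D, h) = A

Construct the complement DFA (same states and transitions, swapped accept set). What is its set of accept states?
Complement accept states = All states \ Original accept states
= {A, B, C, D} \ {A, D}
{B, C}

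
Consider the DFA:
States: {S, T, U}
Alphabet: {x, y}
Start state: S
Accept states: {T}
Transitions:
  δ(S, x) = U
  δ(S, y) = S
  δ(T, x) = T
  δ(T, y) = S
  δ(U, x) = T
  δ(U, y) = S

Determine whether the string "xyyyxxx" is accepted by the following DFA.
Processing string "xyyyxxx":
  S --x--> U
  U --y--> S
  S --y--> S
  S --y--> S
  S --x--> U
  U --x--> T
  T --x--> T
Final state: T
Accept states: {T}
Yes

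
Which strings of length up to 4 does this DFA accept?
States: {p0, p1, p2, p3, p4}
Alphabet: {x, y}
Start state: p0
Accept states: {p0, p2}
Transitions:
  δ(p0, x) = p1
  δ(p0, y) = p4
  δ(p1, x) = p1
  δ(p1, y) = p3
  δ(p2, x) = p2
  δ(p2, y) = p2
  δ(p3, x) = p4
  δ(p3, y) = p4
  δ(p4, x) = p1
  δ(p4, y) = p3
ε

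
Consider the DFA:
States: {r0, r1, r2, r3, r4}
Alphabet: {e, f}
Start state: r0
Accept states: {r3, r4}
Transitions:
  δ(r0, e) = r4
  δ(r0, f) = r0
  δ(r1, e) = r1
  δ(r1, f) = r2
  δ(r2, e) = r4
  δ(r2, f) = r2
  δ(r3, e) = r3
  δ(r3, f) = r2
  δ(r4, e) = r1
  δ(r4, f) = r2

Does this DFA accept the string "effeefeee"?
Processing string "effeefeee":
  r0 --e--> r4
  r4 --f--> r2
  r2 --f--> r2
  r2 --e--> r4
  r4 --e--> r1
  r1 --f--> r2
  r2 --e--> r4
  r4 --e--> r1
  r1 --e--> r1
Final state: r1
Accept states: {r3, r4}
No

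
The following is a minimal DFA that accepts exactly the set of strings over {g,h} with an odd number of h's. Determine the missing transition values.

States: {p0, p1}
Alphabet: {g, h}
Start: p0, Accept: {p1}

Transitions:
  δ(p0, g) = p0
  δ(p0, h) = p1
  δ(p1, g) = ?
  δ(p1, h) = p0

From the language and accept set, identify what each state tracks — p0: even number of h's so far; p1: odd number of h's so far.
Each missing δ(q, a) is the state matching the new tracked value after reading a.
δ(p1, g) = p1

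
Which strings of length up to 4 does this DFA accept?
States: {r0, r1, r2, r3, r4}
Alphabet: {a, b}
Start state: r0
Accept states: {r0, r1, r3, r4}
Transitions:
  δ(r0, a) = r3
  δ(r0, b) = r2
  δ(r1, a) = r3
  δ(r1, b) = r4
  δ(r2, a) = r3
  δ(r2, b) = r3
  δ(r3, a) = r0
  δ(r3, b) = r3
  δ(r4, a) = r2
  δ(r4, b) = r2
ε, a, aa, ab, ba, bb, aaa, aba, abb, baa, bab, bba, bbb, aaaa, aaab, aaba, aabb, abaa, abba, abbb, baaa, baba, babb, bbaa, bbba, bbbb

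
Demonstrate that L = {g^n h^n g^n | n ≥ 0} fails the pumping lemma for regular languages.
Assume L is regular with pumping length p. Idea: pumping the first g-block unbalances it against the other two.
Choose s = g^p h^p g^p ∈ L (|s| = 3p ≥ p). By the pumping lemma, s = xyz with |xy| ≤ p, |y| > 0, so y = g^k with k ≥ 1, inside the first g-block. Then xy²z = g^(p+k) h^p g^p. The first block has length p+k ≠ p, so the three block lengths are no longer equal and xy²z ∉ L.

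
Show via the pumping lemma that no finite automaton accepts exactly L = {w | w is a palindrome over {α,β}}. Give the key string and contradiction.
Assume L is regular with pumping length p. Idea: pumping the leading α-block breaks the symmetry.
Choose s = α^p β α^p (a palindrome of length 2p+1 ≥ p). By the pumping lemma, s = xyz with |xy| ≤ p, |y| > 0, so y = α^k with k > 0 (xy lies entirely in the first α^p). Then xy²z = α^(p+k) β α^p, which is not a palindrome since p+k ≠ p.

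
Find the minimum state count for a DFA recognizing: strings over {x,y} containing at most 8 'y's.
By Myhill–Nerode, count the distinguishable equivalence classes: 10 classes — having seen 0, 1, …, 8, or >8 copies of 'y'; counts 0 through 8 are accepting and >8 is dead.
10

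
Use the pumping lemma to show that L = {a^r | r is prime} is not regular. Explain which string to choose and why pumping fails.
Assume L is regular with pumping length p. Idea: pumping by a suitable count produces a composite length.
Let q be a prime with q ≥ p and choose s = a^q ∈ L. By the pumping lemma, s = xyz with |xy| ≤ p, |y| = k ≥ 1. Take i = q+1: |xy^(q+1)z| = q + q·k = q(1+k). Since q ≥ 2 and 1+k ≥ 2, q(1+k) is composite, so xy^(q+1)z ∉ L.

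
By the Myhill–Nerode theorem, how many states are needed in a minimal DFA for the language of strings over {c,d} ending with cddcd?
By Myhill–Nerode, count the distinguishable equivalence classes: 6 classes — one per longest suffix of the input that is a prefix of 'cddcd' (lengths 0 through 5); only the length-5 class is accepting.
6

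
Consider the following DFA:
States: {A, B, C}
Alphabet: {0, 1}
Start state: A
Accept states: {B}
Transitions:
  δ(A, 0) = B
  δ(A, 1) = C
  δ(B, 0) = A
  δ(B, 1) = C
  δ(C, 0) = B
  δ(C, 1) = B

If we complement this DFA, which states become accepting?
Complement accept states = All states \ Original accept states
= {A, B, C} \ {B}
{A, C}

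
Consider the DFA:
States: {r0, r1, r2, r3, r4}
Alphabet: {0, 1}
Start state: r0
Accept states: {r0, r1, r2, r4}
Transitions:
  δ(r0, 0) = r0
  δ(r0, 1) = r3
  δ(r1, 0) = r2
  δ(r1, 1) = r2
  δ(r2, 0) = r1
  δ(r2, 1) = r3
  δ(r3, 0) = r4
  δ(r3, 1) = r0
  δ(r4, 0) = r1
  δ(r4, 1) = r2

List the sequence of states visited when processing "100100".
read '1': r0 → r3
  read '0': r3 → r4
  read '0': r4 → r1
  read '1': r1 → r2
  read '0': r2 → r1
  read '0': r1 → r2
r0 -> r3 -> r4 -> r1 -> r2 -> r1 -> r2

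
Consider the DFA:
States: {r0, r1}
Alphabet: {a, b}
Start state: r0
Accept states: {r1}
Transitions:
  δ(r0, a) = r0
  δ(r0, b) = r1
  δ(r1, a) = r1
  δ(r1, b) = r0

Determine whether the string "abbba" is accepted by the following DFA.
Processing string "abbba":
  r0 --a--> r0
  r0 --b--> r1
  r1 --b--> r0
  r0 --b--> r1
  r1 --a--> r1
Final state: r1
Accept states: {r1}
Yes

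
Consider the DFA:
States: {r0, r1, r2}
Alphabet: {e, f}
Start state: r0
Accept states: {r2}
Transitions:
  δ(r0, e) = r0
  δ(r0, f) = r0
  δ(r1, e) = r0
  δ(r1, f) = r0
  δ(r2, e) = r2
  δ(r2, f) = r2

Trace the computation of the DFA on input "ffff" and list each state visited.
read 'f': r0 → r0
  read 'f': r0 → r0
  read 'f': r0 → r0
  read 'f': r0 → r0
r0 -> r0 -> r0 -> r0 -> r0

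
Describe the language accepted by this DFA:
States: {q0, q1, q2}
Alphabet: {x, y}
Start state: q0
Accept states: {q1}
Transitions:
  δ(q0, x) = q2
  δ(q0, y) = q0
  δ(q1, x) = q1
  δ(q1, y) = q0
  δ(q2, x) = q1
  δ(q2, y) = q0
Testing a few strings:
  'yxxx' → accept
  'xxx' → accept
  'yyxy' → reject
  'yx' → reject
State roles: q0=last symbol not x; q1=two trailing x's; q2=one trailing x
All strings over {x,y} ending with xx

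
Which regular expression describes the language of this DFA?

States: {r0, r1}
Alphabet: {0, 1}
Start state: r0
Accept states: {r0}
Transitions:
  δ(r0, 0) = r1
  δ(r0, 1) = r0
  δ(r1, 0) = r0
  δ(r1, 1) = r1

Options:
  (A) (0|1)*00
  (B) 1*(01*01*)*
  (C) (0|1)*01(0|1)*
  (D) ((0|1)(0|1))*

Check each option against the DFA on short strings; one disagreement eliminates an option:
  (A) (0|1)*00: on ε the DFA stays in r0 and accepts (r0 ∈ Accept), but the regex does not match it → eliminate
  (B) 1*(01*01*)*: agrees with the DFA on every string of length ≤ 6
  (C) (0|1)*01(0|1)*: on ε the DFA stays in r0 and accepts (r0 ∈ Accept), but the regex does not match it → eliminate
  (D) ((0|1)(0|1))*: on '1' the DFA goes r0 → r0 and accepts (r0 ∈ Accept), but the regex does not match it → eliminate
Only (B) is consistent with the DFA.
(B) 1*(01*01*)*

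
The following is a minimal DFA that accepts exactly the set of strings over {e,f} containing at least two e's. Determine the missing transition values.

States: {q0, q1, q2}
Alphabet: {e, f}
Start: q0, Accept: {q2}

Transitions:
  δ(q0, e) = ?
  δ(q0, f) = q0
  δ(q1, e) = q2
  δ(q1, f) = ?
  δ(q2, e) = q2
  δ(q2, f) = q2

From the language and accept set, identify what each state tracks — q0: zero e's seen; q1: one e seen; q2: ≥ two e's seen.
Each missing δ(q, a) is the state matching the new tracked value after reading a.
δ(q0, e) = q1; δ(q1, f) = q1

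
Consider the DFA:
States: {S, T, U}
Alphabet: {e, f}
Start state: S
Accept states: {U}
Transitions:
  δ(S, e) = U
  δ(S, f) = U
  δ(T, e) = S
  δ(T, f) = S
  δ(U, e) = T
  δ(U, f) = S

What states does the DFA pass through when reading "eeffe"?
read 'e': S → U
  read 'e': U → T
  read 'f': T → S
  read 'f': S → U
  read 'e': U → T
S -> U -> T -> S -> U -> T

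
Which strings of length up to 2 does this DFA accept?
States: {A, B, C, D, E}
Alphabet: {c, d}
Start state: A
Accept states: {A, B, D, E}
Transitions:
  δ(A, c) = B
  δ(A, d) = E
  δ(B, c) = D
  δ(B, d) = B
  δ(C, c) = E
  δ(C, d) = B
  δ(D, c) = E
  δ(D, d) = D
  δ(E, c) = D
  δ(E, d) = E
ε, c, d, cc, cd, dc, dd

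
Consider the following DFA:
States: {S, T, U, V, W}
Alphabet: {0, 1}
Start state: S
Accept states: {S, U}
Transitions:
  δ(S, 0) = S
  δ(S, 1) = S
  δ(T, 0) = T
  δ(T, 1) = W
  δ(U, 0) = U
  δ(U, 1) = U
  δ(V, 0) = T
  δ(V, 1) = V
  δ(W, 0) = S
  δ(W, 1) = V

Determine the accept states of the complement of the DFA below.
Complement accept states = All states \ Original accept states
= {S, T, U, V, W} \ {S, U}
{T, V, W}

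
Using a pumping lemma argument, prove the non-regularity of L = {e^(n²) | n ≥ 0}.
Assume L is regular with pumping length p. Idea: pumping adds a fixed amount, but gaps between consecutive squares grow.
Choose s = e^(p²) (length p² ≥ p). By the pumping lemma, s = xyz with |xy| ≤ p, |y| > 0, so |y| = k with 1 ≤ k ≤ p. Then |xy²z| = p²+k. Since p² < p²+k ≤ p²+p < (p+1)², the length p²+k lies strictly between consecutive squares, so it is not a perfect square and xy²z ∉ L.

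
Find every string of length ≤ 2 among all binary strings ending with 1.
1, 01, 11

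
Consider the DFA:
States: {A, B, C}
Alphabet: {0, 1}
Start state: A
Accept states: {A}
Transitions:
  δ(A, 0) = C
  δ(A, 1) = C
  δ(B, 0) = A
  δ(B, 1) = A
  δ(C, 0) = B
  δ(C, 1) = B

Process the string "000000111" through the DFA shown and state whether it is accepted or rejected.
Processing string "000000111":
  A --0--> C
  C --0--> B
  B --0--> A
  A --0--> C
  C --0--> B
  B --0--> A
  A --1--> C
  C --1--> B
  B --1--> A
Final state: A
Accept states: {A}
Yes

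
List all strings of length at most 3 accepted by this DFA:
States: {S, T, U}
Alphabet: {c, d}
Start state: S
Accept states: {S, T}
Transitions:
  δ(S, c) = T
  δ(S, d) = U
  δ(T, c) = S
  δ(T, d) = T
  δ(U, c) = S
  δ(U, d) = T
ε, c, cc, cd, dc, dd, ccc, cdc, cdd, dcc, ddc, ddd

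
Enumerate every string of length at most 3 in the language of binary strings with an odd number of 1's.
1, 01, 10, 001, 010, 100, 111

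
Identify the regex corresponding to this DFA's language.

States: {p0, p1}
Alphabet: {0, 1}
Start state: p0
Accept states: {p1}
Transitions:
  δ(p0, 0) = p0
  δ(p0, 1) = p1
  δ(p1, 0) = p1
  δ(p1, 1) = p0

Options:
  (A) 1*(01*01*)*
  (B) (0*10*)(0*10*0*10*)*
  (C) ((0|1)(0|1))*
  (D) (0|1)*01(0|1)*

Check each option against the DFA on short strings; one disagreement eliminates an option:
  (A) 1*(01*01*)*: on ε the DFA stays in p0 and rejects (p0 ∉ Accept), but the regex matches it → eliminate
  (B) (0*10*)(0*10*0*10*)*: agrees with the DFA on every string of length ≤ 6
  (C) ((0|1)(0|1))*: on ε the DFA stays in p0 and rejects (p0 ∉ Accept), but the regex matches it → eliminate
  (D) (0|1)*01(0|1)*: on '1' the DFA goes p0 → p1 and accepts (p1 ∈ Accept), but the regex does not match it → eliminate
Only (B) is consistent with the DFA.
(B) (0*10*)(0*10*0*10*)*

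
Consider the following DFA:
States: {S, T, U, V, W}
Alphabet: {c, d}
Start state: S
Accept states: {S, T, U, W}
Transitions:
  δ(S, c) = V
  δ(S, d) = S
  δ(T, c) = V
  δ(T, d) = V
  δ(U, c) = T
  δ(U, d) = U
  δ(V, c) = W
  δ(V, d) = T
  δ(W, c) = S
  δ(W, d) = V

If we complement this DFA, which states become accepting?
Complement accept states = All states \ Original accept states
= {S, T, U, V, W} \ {S, T, U, W}
{V}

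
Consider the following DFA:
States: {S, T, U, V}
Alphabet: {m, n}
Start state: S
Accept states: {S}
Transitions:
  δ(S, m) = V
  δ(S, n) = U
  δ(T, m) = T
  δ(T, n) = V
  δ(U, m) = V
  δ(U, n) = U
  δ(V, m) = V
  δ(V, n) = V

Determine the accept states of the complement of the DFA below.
Complement accept states = All states \ Original accept states
= {S, T, U, V} \ {S}
{T, U, V}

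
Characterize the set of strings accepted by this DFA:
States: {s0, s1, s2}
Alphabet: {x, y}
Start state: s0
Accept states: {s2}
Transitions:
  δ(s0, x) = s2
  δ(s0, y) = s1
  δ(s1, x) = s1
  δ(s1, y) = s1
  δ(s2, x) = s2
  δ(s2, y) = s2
Testing a few strings:
  'xy' → accept
  'yyy' → reject
  'y' → reject
  'yyx' → reject
State roles: s0=no input read; s1=started with y (dead); s2=started with x
All strings over {x,y} starting with x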